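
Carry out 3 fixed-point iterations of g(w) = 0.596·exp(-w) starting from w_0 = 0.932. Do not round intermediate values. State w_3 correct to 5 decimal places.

0.37201

w_1 = g(0.932000) = 0.234684
w_2 = g(0.234684) = 0.471329
w_3 = g(0.471329) = 0.372007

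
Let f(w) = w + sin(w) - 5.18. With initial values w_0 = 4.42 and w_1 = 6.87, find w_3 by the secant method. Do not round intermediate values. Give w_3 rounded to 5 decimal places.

5.69920

Secant update: w_(k+1) = w_k − f(w_k)·(w_k − w_(k-1))/(f(w_k) − f(w_(k-1))).
f(w_0) = -1.717558, f(w_1) = 2.243711
w_2 = 6.870000 - (2.243711)·(6.870000 - 4.420000)/(2.243711 - (-1.717558)) = 5.482290; f(w_2) = -0.415689
w_3 = 5.482290 - (-0.415689)·(5.482290 - 6.870000)/(-0.415689 - (2.243711)) = 5.699202; f(w_3) = -0.032149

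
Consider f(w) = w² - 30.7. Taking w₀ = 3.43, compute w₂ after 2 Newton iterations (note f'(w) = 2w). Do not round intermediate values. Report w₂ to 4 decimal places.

w_0 = 3.430000: f = -18.935100, f' = 6.860000 → w_1 = 3.430000 - (-18.935100)/(6.860000) = 6.190219
w_1 = 6.190219: f = 7.618807, f' = 12.380437 → w_2 = 6.190219 - (7.618807)/(12.380437) = 5.574828

5.5748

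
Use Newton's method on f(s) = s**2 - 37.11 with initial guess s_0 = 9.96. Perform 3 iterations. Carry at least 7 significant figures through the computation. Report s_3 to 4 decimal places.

Newton update: s ← s − f(s)/f'(s).
f'(s) = 2s
s_0 = 9.960000: f = 62.091600, f' = 19.920000 → s_1 = 9.960000 - (62.091600)/(19.920000) = 6.842952
s_1 = 6.842952: f = 9.715989, f' = 13.685904 → s_2 = 6.842952 - (9.715989)/(13.685904) = 6.133025
s_2 = 6.133025: f = 0.503996, f' = 12.266050 → s_3 = 6.133025 - (0.503996)/(12.266050) = 6.091936

6.0919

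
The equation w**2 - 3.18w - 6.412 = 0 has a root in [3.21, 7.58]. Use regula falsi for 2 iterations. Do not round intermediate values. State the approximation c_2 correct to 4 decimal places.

4.3880

f(3.210000) = -6.315700, f(7.580000) = 26.940000
step 1: c = 4.039921, f(c) = -2.937986 < 0 → new bracket [4.039921, 7.580000]
step 2: c = 4.388027, f(c) = -1.111145 < 0 → new bracket [4.388027, 7.580000]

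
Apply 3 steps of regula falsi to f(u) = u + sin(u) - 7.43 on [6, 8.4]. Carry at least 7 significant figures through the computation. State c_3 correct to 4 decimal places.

f(6.000000) = -1.709415, f(8.400000) = 1.824599
step 1: c = 7.160889, f(c) = 0.500162 > 0 → new bracket [6.000000, 7.160889]
step 2: c = 6.898109, f(c) = 0.045005 > 0 → new bracket [6.000000, 6.898109]
step 3: c = 6.875070, f(c) = 0.002997 > 0 → new bracket [6.000000, 6.875070]

6.8751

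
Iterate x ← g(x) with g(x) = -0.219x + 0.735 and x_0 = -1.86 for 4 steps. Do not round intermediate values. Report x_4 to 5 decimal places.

x_1 = g(-1.860000) = 1.142340
x_2 = g(1.142340) = 0.484828
x_3 = g(0.484828) = 0.628823
x_4 = g(0.628823) = 0.597288

0.59729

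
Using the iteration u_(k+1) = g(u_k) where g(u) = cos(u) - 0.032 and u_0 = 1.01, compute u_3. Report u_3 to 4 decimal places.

u_1 = g(1.010000) = 0.499861
u_2 = g(0.499861) = 0.845649
u_3 = g(0.845649) = 0.631245

0.6312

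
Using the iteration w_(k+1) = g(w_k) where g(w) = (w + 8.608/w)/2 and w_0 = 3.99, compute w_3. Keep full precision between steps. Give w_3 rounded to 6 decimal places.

2.933941

w_1 = g(3.990000) = 3.073697
w_2 = g(3.073697) = 2.937117
w_3 = g(2.937117) = 2.933941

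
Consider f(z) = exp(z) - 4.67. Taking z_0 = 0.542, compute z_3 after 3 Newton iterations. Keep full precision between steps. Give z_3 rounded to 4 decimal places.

1.5608

Newton update: z ← z − f(z)/f'(z).
f'(z) = exp(z)
z_0 = 0.542000: f = -2.950558, f' = 1.719442 → z_1 = 0.542000 - (-2.950558)/(1.719442) = 2.257997
z_1 = 2.257997: f = 4.893913, f' = 9.563913 → z_2 = 2.257997 - (4.893913)/(9.563913) = 1.746291
z_2 = 1.746291: f = 1.063297, f' = 5.733297 → z_3 = 1.746291 - (1.063297)/(5.733297) = 1.560831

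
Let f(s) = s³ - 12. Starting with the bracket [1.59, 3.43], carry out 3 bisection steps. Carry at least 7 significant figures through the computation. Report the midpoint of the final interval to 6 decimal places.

f(1.590000) = -7.980321, f(3.430000) = 28.353607 (opposite signs)
step 1: m = 2.510000, f(m) = 3.813251 > 0 → root in [1.590000, 2.510000]
step 2: m = 2.050000, f(m) = -3.384875 < 0 → root in [2.050000, 2.510000]
step 3: m = 2.280000, f(m) = -0.147648 < 0 → root in [2.280000, 2.510000]
Midpoint of [2.280000, 2.510000] = 2.395000

2.395000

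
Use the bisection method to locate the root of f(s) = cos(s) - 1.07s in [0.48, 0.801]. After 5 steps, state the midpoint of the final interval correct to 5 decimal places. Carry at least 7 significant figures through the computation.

f(0.480000) = 0.373395, f(0.801000) = -0.161081 (opposite signs)
step 1: m = 0.640500, f(m) = 0.116462 > 0 → root in [0.640500, 0.801000]
step 2: m = 0.720750, f(m) = -0.019892 < 0 → root in [0.640500, 0.720750]
step 3: m = 0.680625, f(m) = 0.048911 > 0 → root in [0.680625, 0.720750]
step 4: m = 0.700688, f(m) = 0.014663 > 0 → root in [0.700688, 0.720750]
step 5: m = 0.710719, f(m) = -0.002576 < 0 → root in [0.700688, 0.710719]
Midpoint of [0.700688, 0.710719] = 0.705703

0.70570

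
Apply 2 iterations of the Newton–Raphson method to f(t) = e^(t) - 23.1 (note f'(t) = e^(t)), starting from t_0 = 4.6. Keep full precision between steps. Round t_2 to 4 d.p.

3.3326

t_0 = 4.600000: f = 76.384316, f' = 99.484316 → t_1 = 4.600000 - (76.384316)/(99.484316) = 3.832197
t_1 = 3.832197: f = 23.063868, f' = 46.163868 → t_2 = 3.832197 - (23.063868)/(46.163868) = 3.332589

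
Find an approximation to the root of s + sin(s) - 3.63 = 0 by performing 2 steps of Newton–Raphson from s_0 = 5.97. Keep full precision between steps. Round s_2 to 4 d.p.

4.6636

f'(s) = 1 + cos(s)
s_0 = 5.970000: f = 2.031909, f' = 1.951357 → s_1 = 5.970000 - (2.031909)/(1.951357) = 4.928720
s_1 = 4.928720: f = 0.322028, f' = 1.214647 → s_2 = 4.928720 - (0.322028)/(1.214647) = 4.663599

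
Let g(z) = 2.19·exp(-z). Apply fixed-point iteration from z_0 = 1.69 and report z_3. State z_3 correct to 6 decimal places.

z_1 = g(1.690000) = 0.404098
z_2 = g(0.404098) = 1.461998
z_3 = g(1.461998) = 0.507582

0.507582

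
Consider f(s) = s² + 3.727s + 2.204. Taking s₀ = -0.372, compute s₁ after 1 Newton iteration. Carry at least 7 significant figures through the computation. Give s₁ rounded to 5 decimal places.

-0.69246

f'(s) = 2s + 3.727
s_0 = -0.372000: f = 0.955940, f' = 2.983000 → s_1 = -0.372000 - (0.955940)/(2.983000) = -0.692463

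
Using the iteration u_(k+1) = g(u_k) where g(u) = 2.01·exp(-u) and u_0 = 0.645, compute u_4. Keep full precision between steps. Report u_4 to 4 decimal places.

0.7409

u_1 = g(0.645000) = 1.054572
u_2 = g(1.054572) = 0.700167
u_3 = g(0.700167) = 0.997970
u_4 = g(0.997970) = 0.740940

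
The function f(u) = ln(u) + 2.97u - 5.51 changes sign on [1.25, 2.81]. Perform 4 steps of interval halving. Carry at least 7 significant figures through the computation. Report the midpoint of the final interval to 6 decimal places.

1.688750

f(1.250000) = -1.574356, f(2.810000) = 3.868884 (opposite signs)
step 1: m = 2.030000, f(m) = 1.227136 > 0 → root in [1.250000, 2.030000]
step 2: m = 1.640000, f(m) = -0.144504 < 0 → root in [1.640000, 2.030000]
step 3: m = 1.835000, f(m) = 0.546994 > 0 → root in [1.640000, 1.835000]
step 4: m = 1.737500, f(m) = 0.202822 > 0 → root in [1.640000, 1.737500]
Midpoint of [1.640000, 1.737500] = 1.688750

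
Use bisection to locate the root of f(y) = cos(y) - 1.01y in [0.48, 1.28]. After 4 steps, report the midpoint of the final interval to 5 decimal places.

0.75500

f(0.480000) = 0.402195, f(1.280000) = -1.006085 (opposite signs)
step 1: m = 0.880000, f(m) = -0.251649 < 0 → root in [0.480000, 0.880000]
step 2: m = 0.680000, f(m) = 0.090773 > 0 → root in [0.680000, 0.880000]
step 3: m = 0.780000, f(m) = -0.076886 < 0 → root in [0.680000, 0.780000]
step 4: m = 0.730000, f(m) = 0.007874 > 0 → root in [0.730000, 0.780000]
Midpoint of [0.730000, 0.780000] = 0.755000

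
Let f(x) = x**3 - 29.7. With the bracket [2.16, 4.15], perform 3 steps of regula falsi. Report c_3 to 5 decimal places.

3.07265

f(2.160000) = -19.622304, f(4.150000) = 41.773375
step 1: c = 2.796012, f(c) = -7.841666 < 0 → new bracket [2.796012, 4.150000]
step 2: c = 3.010010, f(c) = -2.428828 < 0 → new bracket [3.010010, 4.150000]
step 3: c = 3.072650, f(c) = -0.690556 < 0 → new bracket [3.072650, 4.150000]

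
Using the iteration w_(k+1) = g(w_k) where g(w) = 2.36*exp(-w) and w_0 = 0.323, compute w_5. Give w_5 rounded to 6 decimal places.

1.422302

w_1 = g(0.323000) = 1.708578
w_2 = g(1.708578) = 0.427451
w_3 = g(0.427451) = 1.539120
w_4 = g(1.539120) = 0.506385
w_5 = g(0.506385) = 1.422302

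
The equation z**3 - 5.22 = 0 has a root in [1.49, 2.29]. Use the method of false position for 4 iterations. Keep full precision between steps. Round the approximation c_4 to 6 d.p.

1.733429

f(1.490000) = -1.912051, f(2.290000) = 6.788989
step 1: c = 1.665800, f(c) = -0.597591 < 0 → new bracket [1.665800, 2.290000]
step 2: c = 1.716299, f(c) = -0.164329 < 0 → new bracket [1.716299, 2.290000]
step 3: c = 1.729857, f(c) = -0.043564 < 0 → new bracket [1.729857, 2.290000]
step 4: c = 1.733429, f(c) = -0.011436 < 0 → new bracket [1.733429, 2.290000]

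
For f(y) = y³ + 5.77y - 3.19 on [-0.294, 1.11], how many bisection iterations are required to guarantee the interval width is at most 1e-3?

Initial width b − a = 1.11 − -0.294 = 1.404000.
After n steps the width is (b−a)/2^n; need (b−a)/2^n ≤ 1e-3.
So n ≥ log₂(1.404000/1e-3) = log₂(1404.0000) ≈ 10.4553.
Hence n = 11.

11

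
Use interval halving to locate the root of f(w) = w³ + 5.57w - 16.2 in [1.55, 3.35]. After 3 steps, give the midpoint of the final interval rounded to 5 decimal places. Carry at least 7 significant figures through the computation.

f(1.550000) = -3.842625, f(3.350000) = 40.054875 (opposite signs)
step 1: m = 2.450000, f(m) = 12.152625 > 0 → root in [1.550000, 2.450000]
step 2: m = 2.000000, f(m) = 2.940000 > 0 → root in [1.550000, 2.000000]
step 3: m = 1.775000, f(m) = -0.720891 < 0 → root in [1.775000, 2.000000]
Midpoint of [1.775000, 2.000000] = 1.887500

1.88750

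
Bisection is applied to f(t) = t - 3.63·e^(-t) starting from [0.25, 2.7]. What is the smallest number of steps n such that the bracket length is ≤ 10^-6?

Initial width b − a = 2.7 − 0.25 = 2.450000.
After n steps the width is (b−a)/2^n; need (b−a)/2^n ≤ 10^-6.
So n ≥ log₂(2.450000/10^-6) = log₂(2450000.0000) ≈ 21.2244.
Hence n = 22.

22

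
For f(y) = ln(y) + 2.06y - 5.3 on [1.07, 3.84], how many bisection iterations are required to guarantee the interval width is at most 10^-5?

Initial width b − a = 3.84 − 1.07 = 2.770000.
After n steps the width is (b−a)/2^n; need (b−a)/2^n ≤ 10^-5.
So n ≥ log₂(2.770000/10^-5) = log₂(277000.0000) ≈ 18.0795.
Hence n = 19.

19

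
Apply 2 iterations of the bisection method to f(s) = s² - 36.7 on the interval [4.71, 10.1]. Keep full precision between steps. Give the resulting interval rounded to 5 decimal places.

[6.05750, 7.40500]

f(4.710000) = -14.515900, f(10.100000) = 65.310000 (opposite signs)
step 1: m = 7.405000, f(m) = 18.134025 > 0 → root in [4.710000, 7.405000]
step 2: m = 6.057500, f(m) = -0.006694 < 0 → root in [6.057500, 7.405000]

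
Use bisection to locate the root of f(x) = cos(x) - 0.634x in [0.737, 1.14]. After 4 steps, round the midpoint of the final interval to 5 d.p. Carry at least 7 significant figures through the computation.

f(0.737000) = 0.273230, f(1.140000) = -0.305165 (opposite signs)
step 1: m = 0.938500, f(m) = -0.004010 < 0 → root in [0.737000, 0.938500]
step 2: m = 0.837750, f(m) = 0.138003 > 0 → root in [0.837750, 0.938500]
step 3: m = 0.888125, f(m) = 0.067797 > 0 → root in [0.888125, 0.938500]
step 4: m = 0.913312, f(m) = 0.032087 > 0 → root in [0.913312, 0.938500]
Midpoint of [0.913312, 0.938500] = 0.925906

0.92591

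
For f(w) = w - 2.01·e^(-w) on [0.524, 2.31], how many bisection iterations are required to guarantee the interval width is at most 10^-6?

Initial width b − a = 2.31 − 0.524 = 1.786000.
After n steps the width is (b−a)/2^n; need (b−a)/2^n ≤ 10^-6.
So n ≥ log₂(1.786000/10^-6) = log₂(1786000.0000) ≈ 20.7683.
Hence n = 21.

21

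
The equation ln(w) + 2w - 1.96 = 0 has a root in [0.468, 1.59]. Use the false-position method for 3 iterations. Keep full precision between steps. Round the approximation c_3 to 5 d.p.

f(0.468000) = -1.783287, f(1.590000) = 1.683734
step 1: c = 1.045109, f(c) = 0.174338 > 0 → new bracket [0.468000, 1.045109]
step 2: c = 0.993714, f(c) = 0.021121 > 0 → new bracket [0.468000, 0.993714]
step 3: c = 0.987560, f(c) = 0.002602 > 0 → new bracket [0.468000, 0.987560]

0.98756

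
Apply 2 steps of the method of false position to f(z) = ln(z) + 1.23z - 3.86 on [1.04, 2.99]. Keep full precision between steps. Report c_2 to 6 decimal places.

False-position update: c = (a·f(b) − b·f(a))/(f(b) − f(a)); replace the endpoint whose sign matches f(c).
f(1.040000) = -2.541579, f(2.990000) = 0.912973
step 1: c = 2.474652, f(c) = 0.089921 > 0 → new bracket [1.040000, 2.474652]
step 2: c = 2.425628, f(c) = 0.009613 > 0 → new bracket [1.040000, 2.425628]

2.425628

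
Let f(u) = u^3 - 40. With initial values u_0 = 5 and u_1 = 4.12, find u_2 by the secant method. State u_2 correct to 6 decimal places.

Secant update: u_(k+1) = u_k − f(u_k)·(u_k − u_(k-1))/(f(u_k) − f(u_(k-1))).
f(u_0) = 85.000000, f(u_1) = 29.934528
u_2 = 4.120000 - (29.934528)·(4.120000 - 5.000000)/(29.934528 - (85.000000)) = 3.641617; f(u_2) = 8.292847

3.641617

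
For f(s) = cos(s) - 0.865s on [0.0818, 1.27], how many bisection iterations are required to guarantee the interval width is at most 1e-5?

Initial width b − a = 1.27 − 0.0818 = 1.188200.
After n steps the width is (b−a)/2^n; need (b−a)/2^n ≤ 1e-5.
So n ≥ log₂(1.188200/1e-5) = log₂(118820.0000) ≈ 16.8584.
Hence n = 17.

17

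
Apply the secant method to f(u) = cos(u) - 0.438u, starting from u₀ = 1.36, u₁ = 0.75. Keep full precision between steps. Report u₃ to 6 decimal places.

1.080022

f(u_0) = -0.386441, f(u_1) = 0.403189
u_2 = 0.750000 - (0.403189)·(0.750000 - 1.360000)/(0.403189 - (-0.386441)) = 1.061469; f(u_2) = 0.022667
u_3 = 1.061469 - (0.022667)·(1.061469 - 0.750000)/(0.022667 - (0.403189)) = 1.080022; f(u_3) = -0.001741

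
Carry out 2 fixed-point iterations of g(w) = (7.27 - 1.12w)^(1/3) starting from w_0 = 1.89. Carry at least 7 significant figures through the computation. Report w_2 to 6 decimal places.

1.747393

w_1 = g(1.890000) = 1.727265
w_2 = g(1.727265) = 1.747393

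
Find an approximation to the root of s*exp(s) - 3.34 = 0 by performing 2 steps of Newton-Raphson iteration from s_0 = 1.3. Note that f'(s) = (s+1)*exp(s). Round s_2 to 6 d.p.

Newton update: s ← s − f(s)/f'(s).
s_0 = 1.300000: f = 1.430086, f' = 8.439382 → s_1 = 1.300000 - (1.430086)/(8.439382) = 1.130546
s_1 = 1.130546: f = 0.161695, f' = 6.599042 → s_2 = 1.130546 - (0.161695)/(6.599042) = 1.106043

1.106043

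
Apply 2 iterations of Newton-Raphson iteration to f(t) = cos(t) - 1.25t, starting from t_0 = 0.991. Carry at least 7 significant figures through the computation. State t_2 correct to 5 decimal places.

0.64121

f'(t) = -sin(t) - 1.25
t_0 = 0.991000: f = -0.690896, f' = -2.086574 → t_1 = 0.991000 - (-0.690896)/(-2.086574) = 0.659885
t_1 = 0.659885: f = -0.034793, f' = -1.863026 → t_2 = 0.659885 - (-0.034793)/(-1.863026) = 0.641209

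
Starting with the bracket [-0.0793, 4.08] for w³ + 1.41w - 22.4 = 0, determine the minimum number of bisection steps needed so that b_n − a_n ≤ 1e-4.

16

Initial width b − a = 4.08 − -0.0793 = 4.159300.
After n steps the width is (b−a)/2^n; need (b−a)/2^n ≤ 1e-4.
So n ≥ log₂(4.159300/1e-4) = log₂(41593.0000) ≈ 15.3441.
Hence n = 16.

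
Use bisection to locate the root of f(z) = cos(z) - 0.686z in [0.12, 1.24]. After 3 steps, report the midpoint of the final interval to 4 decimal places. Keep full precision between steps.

0.8900

f(0.120000) = 0.910489, f(1.240000) = -0.525844 (opposite signs)
step 1: m = 0.680000, f(m) = 0.311093 > 0 → root in [0.680000, 1.240000]
step 2: m = 0.960000, f(m) = -0.085040 < 0 → root in [0.680000, 0.960000]
step 3: m = 0.820000, f(m) = 0.119701 > 0 → root in [0.820000, 0.960000]
Midpoint of [0.820000, 0.960000] = 0.890000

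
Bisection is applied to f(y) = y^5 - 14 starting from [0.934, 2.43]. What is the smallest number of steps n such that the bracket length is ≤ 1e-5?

18

Initial width b − a = 2.43 − 0.934 = 1.496000.
After n steps the width is (b−a)/2^n; need (b−a)/2^n ≤ 1e-5.
So n ≥ log₂(1.496000/1e-5) = log₂(149600.0000) ≈ 17.1908.
Hence n = 18.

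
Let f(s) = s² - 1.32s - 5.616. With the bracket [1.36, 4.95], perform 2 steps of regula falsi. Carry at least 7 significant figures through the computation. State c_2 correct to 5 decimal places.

False-position update: c = (a·f(b) − b·f(a))/(f(b) − f(a)); replace the endpoint whose sign matches f(c).
f(1.360000) = -5.561600, f(4.950000) = 12.352500
step 1: c = 2.474549, f(c) = -2.759012 < 0 → new bracket [2.474549, 4.950000]
step 2: c = 2.926509, f(c) = -0.914537 < 0 → new bracket [2.926509, 4.950000]

2.92651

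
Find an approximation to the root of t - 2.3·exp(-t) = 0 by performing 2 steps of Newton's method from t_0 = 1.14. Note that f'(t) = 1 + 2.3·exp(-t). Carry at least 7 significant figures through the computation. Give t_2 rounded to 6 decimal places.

Newton update: t ← t − f(t)/f'(t).
t_0 = 1.140000: f = 0.404416, f' = 1.735584 → t_1 = 1.140000 - (0.404416)/(1.735584) = 0.906985
t_1 = 0.906985: f = -0.021615, f' = 1.928601 → t_2 = 0.906985 - (-0.021615)/(1.928601) = 0.918193

0.918193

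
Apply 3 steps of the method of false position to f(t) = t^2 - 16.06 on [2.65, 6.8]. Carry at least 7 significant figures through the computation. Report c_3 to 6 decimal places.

3.979399

False-position update: c = (a·f(b) − b·f(a))/(f(b) − f(a)); replace the endpoint whose sign matches f(c).
f(2.650000) = -9.037500, f(6.800000) = 30.180000
step 1: c = 3.606349, f(c) = -3.054245 < 0 → new bracket [3.606349, 6.800000]
step 2: c = 3.899847, f(c) = -0.851190 < 0 → new bracket [3.899847, 6.800000]
step 3: c = 3.979399, f(c) = -0.224383 < 0 → new bracket [3.979399, 6.800000]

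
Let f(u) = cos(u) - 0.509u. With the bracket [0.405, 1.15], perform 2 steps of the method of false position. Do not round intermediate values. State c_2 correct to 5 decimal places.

f(0.405000) = 0.712957, f(1.150000) = -0.176863
step 1: c = 1.001922, f(c) = 0.028705 > 0 → new bracket [1.001922, 1.150000]
step 2: c = 1.022600, f(c) = 0.000646 > 0 → new bracket [1.022600, 1.150000]

1.02260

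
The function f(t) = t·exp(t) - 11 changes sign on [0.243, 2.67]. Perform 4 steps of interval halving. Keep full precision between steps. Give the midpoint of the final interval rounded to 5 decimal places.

1.83572

f(0.243000) = -10.690158, f(2.670000) = 27.554718 (opposite signs)
step 1: m = 1.456500, f(m) = -4.750282 < 0 → root in [1.456500, 2.670000]
step 2: m = 2.063250, f(m) = 5.240894 > 0 → root in [1.456500, 2.063250]
step 3: m = 1.759875, f(m) = -0.772115 < 0 → root in [1.759875, 2.063250]
step 4: m = 1.911563, f(m) = 1.929137 > 0 → root in [1.759875, 1.911563]
Midpoint of [1.759875, 1.911563] = 1.835719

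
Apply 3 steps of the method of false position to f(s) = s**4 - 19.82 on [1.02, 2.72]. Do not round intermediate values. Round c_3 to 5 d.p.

f(1.020000) = -18.737568, f(2.720000) = 34.916323
step 1: c = 1.613692, f(c) = -13.039181 < 0 → new bracket [1.613692, 2.720000]
step 2: c = 1.914499, f(c) = -6.385537 < 0 → new bracket [1.914499, 2.720000]
step 3: c = 2.039034, f(c) = -2.533851 < 0 → new bracket [2.039034, 2.720000]

2.03903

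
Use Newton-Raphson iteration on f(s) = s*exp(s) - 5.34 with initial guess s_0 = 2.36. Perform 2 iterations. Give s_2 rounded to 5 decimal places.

1.47583

f'(s) = (s+1)*exp(s)
s_0 = 2.360000: f = 19.654645, f' = 35.585597 → s_1 = 2.360000 - (19.654645)/(35.585597) = 1.807680
s_1 = 1.807680: f = 5.680133, f' = 17.116419 → s_2 = 1.807680 - (5.680133)/(17.116419) = 1.475827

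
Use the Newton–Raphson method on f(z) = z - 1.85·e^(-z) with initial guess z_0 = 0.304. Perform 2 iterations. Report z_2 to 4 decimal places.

f'(z) = 1 + 1.85·e^(-z)
z_0 = 0.304000: f = -1.061043, f' = 2.365043 → z_1 = 0.304000 - (-1.061043)/(2.365043) = 0.752636
z_1 = 0.752636: f = -0.118942, f' = 1.871578 → z_2 = 0.752636 - (-0.118942)/(1.871578) = 0.816188

0.8162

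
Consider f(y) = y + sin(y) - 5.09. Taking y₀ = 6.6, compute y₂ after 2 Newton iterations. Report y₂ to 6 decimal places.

5.667510

f'(y) = 1 + cos(y)
y_0 = 6.600000: f = 1.821541, f' = 1.950233 → y_1 = 6.600000 - (1.821541)/(1.950233) = 5.665988
y_1 = 5.665988: f = -0.002765, f' = 1.815504 → y_2 = 5.665988 - (-0.002765)/(1.815504) = 5.667510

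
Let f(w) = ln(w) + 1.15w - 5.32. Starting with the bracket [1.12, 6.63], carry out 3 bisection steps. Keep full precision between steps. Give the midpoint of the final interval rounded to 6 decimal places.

f(1.120000) = -3.918671, f(6.630000) = 4.196105 (opposite signs)
step 1: m = 3.875000, f(m) = 0.490796 > 0 → root in [1.120000, 3.875000]
step 2: m = 2.497500, f(m) = -1.532585 < 0 → root in [2.497500, 3.875000]
step 3: m = 3.186250, f(m) = -0.496968 < 0 → root in [3.186250, 3.875000]
Midpoint of [3.186250, 3.875000] = 3.530625

3.530625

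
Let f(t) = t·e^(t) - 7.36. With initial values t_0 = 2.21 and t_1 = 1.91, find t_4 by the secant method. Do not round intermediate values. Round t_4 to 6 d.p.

1.557058

f(t_0) = 12.785733, f(t_1) = 5.538400
t_2 = 1.910000 - (5.538400)·(1.910000 - 2.210000)/(5.538400 - (12.785733)) = 1.680741; f(t_2) = 1.664788
t_3 = 1.680741 - (1.664788)·(1.680741 - 1.910000)/(1.664788 - (5.538400)) = 1.582210; f(t_3) = 0.338557
t_4 = 1.582210 - (0.338557)·(1.582210 - 1.680741)/(0.338557 - (1.664788)) = 1.557058; f(t_4) = 0.027988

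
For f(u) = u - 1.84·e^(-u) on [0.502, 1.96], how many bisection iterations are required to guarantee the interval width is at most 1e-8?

Initial width b − a = 1.96 − 0.502 = 1.458000.
After n steps the width is (b−a)/2^n; need (b−a)/2^n ≤ 1e-8.
So n ≥ log₂(1.458000/1e-8) = log₂(145800000.0000) ≈ 27.1194.
Hence n = 28.

28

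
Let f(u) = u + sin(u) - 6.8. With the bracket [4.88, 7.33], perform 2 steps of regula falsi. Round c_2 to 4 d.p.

f(4.880000) = -2.905986, f(7.330000) = 1.395834
step 1: c = 6.535036, f(c) = -0.015768 < 0 → new bracket [6.535036, 7.330000]
step 2: c = 6.543916, f(c) = 0.001702 > 0 → new bracket [6.535036, 6.543916]

6.5439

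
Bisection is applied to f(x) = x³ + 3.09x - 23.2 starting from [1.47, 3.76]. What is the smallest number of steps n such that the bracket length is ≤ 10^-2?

8

Initial width b − a = 3.76 − 1.47 = 2.290000.
After n steps the width is (b−a)/2^n; need (b−a)/2^n ≤ 10^-2.
So n ≥ log₂(2.290000/10^-2) = log₂(229.0000) ≈ 7.8392.
Hence n = 8.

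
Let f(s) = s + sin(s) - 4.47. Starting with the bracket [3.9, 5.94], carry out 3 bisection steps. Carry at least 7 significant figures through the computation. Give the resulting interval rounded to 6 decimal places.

[5.175000, 5.430000]

f(3.900000) = -1.257766, f(5.940000) = 1.133512 (opposite signs)
step 1: m = 4.920000, f(m) = -0.528526 < 0 → root in [4.920000, 5.940000]
step 2: m = 5.430000, f(m) = 0.206621 > 0 → root in [4.920000, 5.430000]
step 3: m = 5.175000, f(m) = -0.189890 < 0 → root in [5.175000, 5.430000]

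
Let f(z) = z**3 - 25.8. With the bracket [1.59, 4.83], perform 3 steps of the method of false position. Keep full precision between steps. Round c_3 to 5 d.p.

2.79833

False-position update: c = (a·f(b) − b·f(a))/(f(b) − f(a)); replace the endpoint whose sign matches f(c).
f(1.590000) = -21.780321, f(4.830000) = 86.878587
step 1: c = 2.239447, f(c) = -14.568893 < 0 → new bracket [2.239447, 4.830000]
step 2: c = 2.611477, f(c) = -7.990215 < 0 → new bracket [2.611477, 4.830000]
step 3: c = 2.798330, f(c) = -3.887263 < 0 → new bracket [2.798330, 4.830000]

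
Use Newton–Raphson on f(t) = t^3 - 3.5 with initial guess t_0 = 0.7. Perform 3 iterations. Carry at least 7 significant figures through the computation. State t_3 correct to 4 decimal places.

f'(t) = 3t^2
t_0 = 0.700000: f = -3.157000, f' = 1.470000 → t_1 = 0.700000 - (-3.157000)/(1.470000) = 2.847619
t_1 = 2.847619: f = 19.591156, f' = 24.326803 → t_2 = 2.847619 - (19.591156)/(24.326803) = 2.042287
t_2 = 2.042287: f = 5.018248, f' = 12.512808 → t_3 = 2.042287 - (5.018248)/(12.512808) = 1.641238

1.6412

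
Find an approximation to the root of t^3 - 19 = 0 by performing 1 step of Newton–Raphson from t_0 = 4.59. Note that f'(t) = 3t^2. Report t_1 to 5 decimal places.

t_0 = 4.590000: f = 77.702579, f' = 63.204300 → t_1 = 4.590000 - (77.702579)/(63.204300) = 3.360612

3.36061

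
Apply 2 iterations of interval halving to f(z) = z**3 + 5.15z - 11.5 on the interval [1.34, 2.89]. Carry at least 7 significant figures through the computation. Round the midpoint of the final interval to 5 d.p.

f(1.340000) = -2.192896, f(2.890000) = 27.521069 (opposite signs)
step 1: m = 2.115000, f(m) = 8.853121 > 0 → root in [1.340000, 2.115000]
step 2: m = 1.727500, f(m) = 2.551928 > 0 → root in [1.340000, 1.727500]
Midpoint of [1.340000, 1.727500] = 1.533750

1.53375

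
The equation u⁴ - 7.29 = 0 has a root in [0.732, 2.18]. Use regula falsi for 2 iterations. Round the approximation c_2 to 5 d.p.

f(0.732000) = -7.002893, f(2.180000) = 15.295306
step 1: c = 1.186754, f(c) = -5.306453 < 0 → new bracket [1.186754, 2.180000]
step 2: c = 1.442587, f(c) = -2.959201 < 0 → new bracket [1.442587, 2.180000]

1.44259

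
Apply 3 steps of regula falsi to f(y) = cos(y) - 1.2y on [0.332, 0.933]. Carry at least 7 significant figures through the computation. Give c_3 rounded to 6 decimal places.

0.658837

f(0.332000) = 0.546992, f(0.933000) = -0.524174
step 1: c = 0.638901, f(c) = 0.036070 > 0 → new bracket [0.638901, 0.933000]
step 2: c = 0.657836, f(c) = 0.001914 > 0 → new bracket [0.657836, 0.933000]
step 3: c = 0.658837, f(c) = 0.000100 > 0 → new bracket [0.658837, 0.933000]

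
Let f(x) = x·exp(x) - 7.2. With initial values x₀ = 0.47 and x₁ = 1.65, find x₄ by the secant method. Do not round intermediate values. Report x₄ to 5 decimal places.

1.54194

f(x_0) = -6.448003, f(x_1) = 1.391517
x_2 = 1.650000 - (1.391517)·(1.650000 - 0.470000)/(1.391517 - (-6.448003)) = 1.440550; f(x_2) = -1.116535
x_3 = 1.440550 - (-1.116535)·(1.440550 - 1.650000)/(-1.116535 - (1.391517)) = 1.533793; f(x_3) = -0.089757
x_4 = 1.533793 - (-0.089757)·(1.533793 - 1.440550)/(-0.089757 - (-1.116535)) = 1.541944; f(x_4) = 0.006530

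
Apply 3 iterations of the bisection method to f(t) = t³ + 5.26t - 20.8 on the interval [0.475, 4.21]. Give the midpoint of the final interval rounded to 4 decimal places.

f(0.475000) = -18.194328, f(4.210000) = 75.963061 (opposite signs)
step 1: m = 2.342500, f(m) = 4.375565 > 0 → root in [0.475000, 2.342500]
step 2: m = 1.408750, f(m) = -10.594203 < 0 → root in [1.408750, 2.342500]
step 3: m = 1.875625, f(m) = -4.335822 < 0 → root in [1.875625, 2.342500]
Midpoint of [1.875625, 2.342500] = 2.109062

2.1091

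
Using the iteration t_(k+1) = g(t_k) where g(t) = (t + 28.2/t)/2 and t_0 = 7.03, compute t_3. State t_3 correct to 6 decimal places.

5.310369

t_1 = g(7.030000) = 5.520690
t_2 = g(5.520690) = 5.314374
t_3 = g(5.314374) = 5.310369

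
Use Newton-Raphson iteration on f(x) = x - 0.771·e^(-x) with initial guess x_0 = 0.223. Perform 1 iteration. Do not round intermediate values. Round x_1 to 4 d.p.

0.4666

f'(x) = 1 + 0.771·e^(-x)
x_0 = 0.223000: f = -0.393889, f' = 1.616889 → x_1 = 0.223000 - (-0.393889)/(1.616889) = 0.466609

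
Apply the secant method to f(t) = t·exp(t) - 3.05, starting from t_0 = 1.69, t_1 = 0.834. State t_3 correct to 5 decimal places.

1.07508

Secant update: t_(k+1) = t_k − f(t_k)·(t_k − t_(k-1))/(f(t_k) − f(t_(k-1))).
f(t_0) = 6.108922, f(t_1) = -1.129706
t_2 = 0.834000 - (-1.129706)·(0.834000 - 1.690000)/(-1.129706 - (6.108922)) = 0.967593; f(t_2) = -0.503681
t_3 = 0.967593 - (-0.503681)·(0.967593 - 0.834000)/(-0.503681 - (-1.129706)) = 1.075077; f(t_3) = 0.100213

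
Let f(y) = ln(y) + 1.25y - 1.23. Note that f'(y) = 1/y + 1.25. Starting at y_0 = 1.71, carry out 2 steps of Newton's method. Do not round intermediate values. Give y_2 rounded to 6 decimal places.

0.990016

y_0 = 1.710000: f = 1.443993, f' = 1.834795 → y_1 = 1.710000 - (1.443993)/(1.834795) = 0.922995
y_1 = 0.922995: f = -0.156388, f' = 2.333430 → y_2 = 0.922995 - (-0.156388)/(2.333430) = 0.990016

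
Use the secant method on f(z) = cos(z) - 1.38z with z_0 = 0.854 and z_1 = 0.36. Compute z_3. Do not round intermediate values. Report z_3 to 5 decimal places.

Secant update: z_(k+1) = z_k − f(z_k)·(z_k − z_(k-1))/(f(z_k) − f(z_(k-1))).
f(z_0) = -0.521547, f(z_1) = 0.439097
z_2 = 0.360000 - (0.439097)·(0.360000 - 0.854000)/(0.439097 - (-0.521547)) = 0.585800; f(z_2) = 0.024865
z_3 = 0.585800 - (0.024865)·(0.585800 - 0.360000)/(0.024865 - (0.439097)) = 0.599355; f(z_3) = -0.001410

0.59935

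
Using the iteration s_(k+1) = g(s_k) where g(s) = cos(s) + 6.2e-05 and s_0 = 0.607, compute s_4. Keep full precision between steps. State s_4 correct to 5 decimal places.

s_1 = g(0.607000) = 0.821425
s_2 = g(0.821425) = 0.681241
s_3 = g(0.681241) = 0.776854
s_4 = g(0.776854) = 0.713185

0.71318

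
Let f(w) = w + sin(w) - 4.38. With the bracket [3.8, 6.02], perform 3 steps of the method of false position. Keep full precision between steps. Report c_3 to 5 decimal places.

False-position update: c = (a·f(b) − b·f(a))/(f(b) − f(a)); replace the endpoint whose sign matches f(c).
f(3.800000) = -1.191858, f(6.020000) = 1.379843
step 1: c = 4.828862, f(c) = -0.544363 < 0 → new bracket [4.828862, 6.020000]
step 2: c = 5.165838, f(c) = -0.113104 < 0 → new bracket [5.165838, 6.020000]
step 3: c = 5.230548, f(c) = -0.018184 < 0 → new bracket [5.230548, 6.020000]

5.23055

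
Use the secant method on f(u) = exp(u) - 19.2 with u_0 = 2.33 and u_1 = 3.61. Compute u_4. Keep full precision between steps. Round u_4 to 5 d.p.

2.96098

f(u_0) = -8.922058, f(u_1) = 17.766053
u_2 = 3.610000 - (17.766053)·(3.610000 - 2.330000)/(17.766053 - (-8.922058)) = 2.757915; f(u_2) = -3.433070
u_3 = 2.757915 - (-3.433070)·(2.757915 - 3.610000)/(-3.433070 - (17.766053)) = 2.895905; f(u_3) = -1.100130
u_4 = 2.895905 - (-1.100130)·(2.895905 - 2.757915)/(-1.100130 - (-3.433070)) = 2.960976; f(u_4) = 0.116813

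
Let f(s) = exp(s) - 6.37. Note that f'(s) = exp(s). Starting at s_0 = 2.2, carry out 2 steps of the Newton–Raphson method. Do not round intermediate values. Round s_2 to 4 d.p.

s_0 = 2.200000: f = 2.655013, f' = 9.025013 → s_1 = 2.200000 - (2.655013)/(9.025013) = 1.905816
s_1 = 1.905816: f = 0.354894, f' = 6.724894 → s_2 = 1.905816 - (0.354894)/(6.724894) = 1.853043

1.8530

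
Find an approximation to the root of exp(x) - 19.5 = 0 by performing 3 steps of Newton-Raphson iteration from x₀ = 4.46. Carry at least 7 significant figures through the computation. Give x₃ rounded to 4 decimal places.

f'(x) = exp(x)
x_0 = 4.460000: f = 66.987509, f' = 86.487509 → x_1 = 4.460000 - (66.987509)/(86.487509) = 3.685466
x_1 = 3.685466: f = 20.363698, f' = 39.863698 → x_2 = 3.685466 - (20.363698)/(39.863698) = 3.174633
x_2 = 3.174633: f = 4.418039, f' = 23.918039 → x_3 = 3.174633 - (4.418039)/(23.918039) = 2.989917

2.9899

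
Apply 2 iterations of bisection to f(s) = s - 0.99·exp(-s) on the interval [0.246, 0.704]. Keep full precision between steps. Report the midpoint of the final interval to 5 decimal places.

f(0.246000) = -0.528103, f(0.704000) = 0.214343 (opposite signs)
step 1: m = 0.475000, f(m) = -0.140666 < 0 → root in [0.475000, 0.704000]
step 2: m = 0.589500, f(m) = 0.040442 > 0 → root in [0.475000, 0.589500]
Midpoint of [0.475000, 0.589500] = 0.532250

0.53225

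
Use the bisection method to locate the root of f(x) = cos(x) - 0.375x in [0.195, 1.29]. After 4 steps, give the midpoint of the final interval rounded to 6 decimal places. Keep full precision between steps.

f(0.195000) = 0.907923, f(1.290000) = -0.206629 (opposite signs)
step 1: m = 0.742500, f(m) = 0.458343 > 0 → root in [0.742500, 1.290000]
step 2: m = 1.016250, f(m) = 0.145464 > 0 → root in [1.016250, 1.290000]
step 3: m = 1.153125, f(m) = -0.026789 < 0 → root in [1.016250, 1.153125]
step 4: m = 1.084688, f(m) = 0.060431 > 0 → root in [1.084688, 1.153125]
Midpoint of [1.084688, 1.153125] = 1.118906

1.118906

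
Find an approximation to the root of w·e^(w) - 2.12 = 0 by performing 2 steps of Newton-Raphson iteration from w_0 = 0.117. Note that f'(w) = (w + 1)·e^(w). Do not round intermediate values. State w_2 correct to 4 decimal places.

1.2142

Newton update: w ← w − f(w)/f'(w).
w_0 = 0.117000: f = -1.988478, f' = 1.255641 → w_1 = 0.117000 - (-1.988478)/(1.255641) = 1.700635
w_1 = 1.700635: f = 7.195104, f' = 14.792530 → w_2 = 1.700635 - (7.195104)/(14.792530) = 1.214234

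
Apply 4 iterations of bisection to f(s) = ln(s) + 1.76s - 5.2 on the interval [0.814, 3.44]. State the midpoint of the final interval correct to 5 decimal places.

2.37319

f(0.814000) = -3.973155, f(3.440000) = 2.089871 (opposite signs)
step 1: m = 2.127000, f(m) = -0.701767 < 0 → root in [2.127000, 3.440000]
step 2: m = 2.783500, f(m) = 0.722669 > 0 → root in [2.127000, 2.783500]
step 3: m = 2.455250, f(m) = 0.019469 > 0 → root in [2.127000, 2.455250]
step 4: m = 2.291125, f(m) = -0.338577 < 0 → root in [2.291125, 2.455250]
Midpoint of [2.291125, 2.455250] = 2.373188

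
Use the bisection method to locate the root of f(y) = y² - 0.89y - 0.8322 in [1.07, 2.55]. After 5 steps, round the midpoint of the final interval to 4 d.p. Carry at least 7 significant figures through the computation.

1.4631

f(1.070000) = -0.639600, f(2.550000) = 3.400800 (opposite signs)
step 1: m = 1.810000, f(m) = 0.833000 > 0 → root in [1.070000, 1.810000]
step 2: m = 1.440000, f(m) = -0.040200 < 0 → root in [1.440000, 1.810000]
step 3: m = 1.625000, f(m) = 0.362175 > 0 → root in [1.440000, 1.625000]
step 4: m = 1.532500, f(m) = 0.152431 > 0 → root in [1.440000, 1.532500]
step 5: m = 1.486250, f(m) = 0.053977 > 0 → root in [1.440000, 1.486250]
Midpoint of [1.440000, 1.486250] = 1.463125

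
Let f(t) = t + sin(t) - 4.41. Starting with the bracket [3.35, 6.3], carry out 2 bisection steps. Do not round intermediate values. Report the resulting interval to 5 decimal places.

[4.82500, 5.56250]

f(3.350000) = -1.266902, f(6.300000) = 1.906814 (opposite signs)
step 1: m = 4.825000, f(m) = -0.578666 < 0 → root in [4.825000, 6.300000]
step 2: m = 5.562500, f(m) = 0.492600 > 0 → root in [4.825000, 5.562500]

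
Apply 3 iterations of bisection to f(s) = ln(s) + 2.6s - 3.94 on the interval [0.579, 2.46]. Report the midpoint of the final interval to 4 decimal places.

1.4019

f(0.579000) = -2.981053, f(2.460000) = 3.356161 (opposite signs)
step 1: m = 1.519500, f(m) = 0.429081 > 0 → root in [0.579000, 1.519500]
step 2: m = 1.049250, f(m) = -1.163874 < 0 → root in [1.049250, 1.519500]
step 3: m = 1.284375, f(m) = -0.350353 < 0 → root in [1.284375, 1.519500]
Midpoint of [1.284375, 1.519500] = 1.401937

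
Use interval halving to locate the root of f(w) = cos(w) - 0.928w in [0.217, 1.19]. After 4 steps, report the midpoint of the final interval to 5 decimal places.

f(0.217000) = 0.775172, f(1.190000) = -0.732660 (opposite signs)
step 1: m = 0.703500, f(m) = 0.109735 > 0 → root in [0.703500, 1.190000]
step 2: m = 0.946750, f(m) = -0.294260 < 0 → root in [0.703500, 0.946750]
step 3: m = 0.825125, f(m) = -0.087251 < 0 → root in [0.703500, 0.825125]
step 4: m = 0.764312, f(m) = 0.012576 > 0 → root in [0.764312, 0.825125]
Midpoint of [0.764312, 0.825125] = 0.794719

0.79472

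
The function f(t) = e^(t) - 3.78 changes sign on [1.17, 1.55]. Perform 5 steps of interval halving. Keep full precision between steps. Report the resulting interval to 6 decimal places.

f(1.170000) = -0.558007, f(1.550000) = 0.931470 (opposite signs)
step 1: m = 1.360000, f(m) = 0.116193 > 0 → root in [1.170000, 1.360000]
step 2: m = 1.265000, f(m) = -0.236907 < 0 → root in [1.265000, 1.360000]
step 3: m = 1.312500, f(m) = -0.064549 < 0 → root in [1.312500, 1.360000]
step 4: m = 1.336250, f(m) = 0.024749 > 0 → root in [1.312500, 1.336250]
step 5: m = 1.324375, f(m) = -0.020165 < 0 → root in [1.324375, 1.336250]

[1.324375, 1.336250]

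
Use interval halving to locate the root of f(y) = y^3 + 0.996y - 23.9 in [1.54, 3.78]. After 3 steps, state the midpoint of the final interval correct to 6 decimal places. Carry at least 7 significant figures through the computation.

2.800000

f(1.540000) = -18.713896, f(3.780000) = 33.875032 (opposite signs)
step 1: m = 2.660000, f(m) = -2.429544 < 0 → root in [2.660000, 3.780000]
step 2: m = 3.220000, f(m) = 12.693368 > 0 → root in [2.660000, 3.220000]
step 3: m = 2.940000, f(m) = 4.440424 > 0 → root in [2.660000, 2.940000]
Midpoint of [2.660000, 2.940000] = 2.800000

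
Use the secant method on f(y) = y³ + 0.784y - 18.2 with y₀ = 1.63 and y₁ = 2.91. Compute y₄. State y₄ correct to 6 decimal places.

2.532237

Secant update: y_(k+1) = y_k − f(y_k)·(y_k − y_(k-1))/(f(y_k) − f(y_(k-1))).
f(y_0) = -12.591333, f(y_1) = 8.723611
y_2 = 2.910000 - (8.723611)·(2.910000 - 1.630000)/(8.723611 - (-12.591333)) = 2.386132; f(y_2) = -2.743534
y_3 = 2.386132 - (-2.743534)·(2.386132 - 2.910000)/(-2.743534 - (8.723611)) = 2.511468; f(y_3) = -0.389994
y_4 = 2.511468 - (-0.389994)·(2.511468 - 2.386132)/(-0.389994 - (-2.743534)) = 2.532237; f(y_4) = 0.022545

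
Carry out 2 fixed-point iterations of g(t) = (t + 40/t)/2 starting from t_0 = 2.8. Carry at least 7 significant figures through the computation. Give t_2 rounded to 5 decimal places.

t_1 = g(2.800000) = 8.542857
t_2 = g(8.542857) = 6.612566

6.61257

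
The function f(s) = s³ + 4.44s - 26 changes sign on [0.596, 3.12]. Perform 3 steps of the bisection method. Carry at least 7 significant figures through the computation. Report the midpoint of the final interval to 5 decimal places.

2.33125

f(0.596000) = -23.142051, f(3.120000) = 18.224128 (opposite signs)
step 1: m = 1.858000, f(m) = -11.336359 < 0 → root in [1.858000, 3.120000]
step 2: m = 2.489000, f(m) = 0.470816 > 0 → root in [1.858000, 2.489000]
step 3: m = 2.173500, f(m) = -6.081824 < 0 → root in [2.173500, 2.489000]
Midpoint of [2.173500, 2.489000] = 2.331250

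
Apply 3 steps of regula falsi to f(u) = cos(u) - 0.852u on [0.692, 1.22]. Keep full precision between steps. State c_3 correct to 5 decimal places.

0.80956

f(0.692000) = 0.180387, f(1.220000) = -0.695794
step 1: c = 0.800704, f(c) = 0.014002 > 0 → new bracket [0.800704, 1.220000]
step 2: c = 0.808975, f(c) = 0.000993 > 0 → new bracket [0.808975, 1.220000]
step 3: c = 0.809561, f(c) = 0.000070 > 0 → new bracket [0.809561, 1.220000]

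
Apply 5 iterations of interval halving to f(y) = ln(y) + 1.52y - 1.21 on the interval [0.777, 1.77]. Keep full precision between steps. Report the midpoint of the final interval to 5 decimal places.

f(0.777000) = -0.281275, f(1.770000) = 2.051380 (opposite signs)
step 1: m = 1.273500, f(m) = 0.967489 > 0 → root in [0.777000, 1.273500]
step 2: m = 1.025250, f(m) = 0.373316 > 0 → root in [0.777000, 1.025250]
step 3: m = 0.901125, f(m) = 0.055599 > 0 → root in [0.777000, 0.901125]
step 4: m = 0.839063, f(m) = -0.110095 < 0 → root in [0.839063, 0.901125]
step 5: m = 0.870094, f(m) = -0.026612 < 0 → root in [0.870094, 0.901125]
Midpoint of [0.870094, 0.901125] = 0.885609

0.88561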